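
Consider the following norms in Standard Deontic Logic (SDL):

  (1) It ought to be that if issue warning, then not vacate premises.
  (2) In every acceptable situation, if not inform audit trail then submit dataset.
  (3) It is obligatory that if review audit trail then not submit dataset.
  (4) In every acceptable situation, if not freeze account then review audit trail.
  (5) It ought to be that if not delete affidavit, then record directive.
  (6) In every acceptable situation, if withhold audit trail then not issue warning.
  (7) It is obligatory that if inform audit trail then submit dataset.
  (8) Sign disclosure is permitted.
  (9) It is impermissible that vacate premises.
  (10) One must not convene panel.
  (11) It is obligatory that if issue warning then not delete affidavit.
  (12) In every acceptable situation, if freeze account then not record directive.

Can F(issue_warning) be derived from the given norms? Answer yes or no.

By case analysis on inform_audit_trail: premise 7 gives O(inform_audit_trail → submit_dataset) and premise 2 gives O(¬inform_audit_trail → submit_dataset), so O(submit_dataset) either way.
Premise 3 is O(review_audit_trail → ¬submit_dataset); contrapositively O(submit_dataset → ¬review_audit_trail). Since O(submit_dataset) holds, K gives O(¬review_audit_trail).
The contrapositive of premise 4 (O(¬freeze_account → review_audit_trail)) is O(¬review_audit_trail → freeze_account), and O(¬review_audit_trail) is already established, so O(freeze_account).
With premise 12, O(freeze_account → ¬record_directive), the K-axiom yields O(¬record_directive).
Premise 5, O(¬delete_affidavit → record_directive), contraposes to O(¬record_directive → delete_affidavit); with O(¬record_directive) we get O(delete_affidavit).
Premise 11, O(issue_warning → ¬delete_affidavit), contraposes to O(delete_affidavit → ¬issue_warning); with O(delete_affidavit) we get O(¬issue_warning).
Premises 1, 6, 8, 9, 10 do not contribute to this derivation.
So O(¬issue_warning) holds, i.e. F(issue_warning). The claim follows.

Yes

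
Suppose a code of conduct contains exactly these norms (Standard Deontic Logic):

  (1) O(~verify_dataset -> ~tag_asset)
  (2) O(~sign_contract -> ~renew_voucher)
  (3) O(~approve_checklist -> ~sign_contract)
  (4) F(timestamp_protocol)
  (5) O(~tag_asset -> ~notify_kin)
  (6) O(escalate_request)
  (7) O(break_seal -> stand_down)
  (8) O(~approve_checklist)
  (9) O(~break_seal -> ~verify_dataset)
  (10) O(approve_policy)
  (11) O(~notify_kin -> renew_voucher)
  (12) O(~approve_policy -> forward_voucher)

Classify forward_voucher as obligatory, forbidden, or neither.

Premise 12 is O(~approve_policy -> forward_voucher), but O(~approve_policy) is not derivable from the premises, so it does not yield O(forward_voucher).
No premise or chain of K-axiom applications forces O(forward_voucher), and none forces O(~forward_voucher). So forward_voucher is neither obligatory nor forbidden under these norms.

Neither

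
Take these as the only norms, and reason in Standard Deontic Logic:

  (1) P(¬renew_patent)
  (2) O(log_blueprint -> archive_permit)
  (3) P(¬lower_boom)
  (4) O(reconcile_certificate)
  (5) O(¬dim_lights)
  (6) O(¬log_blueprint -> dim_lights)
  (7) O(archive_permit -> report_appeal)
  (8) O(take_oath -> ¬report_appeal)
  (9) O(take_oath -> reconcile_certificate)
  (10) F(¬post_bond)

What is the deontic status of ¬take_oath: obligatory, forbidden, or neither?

Premise 5 states O(¬dim_lights) outright.
Premise 6, O(¬log_blueprint -> dim_lights), contraposes to O(¬dim_lights -> log_blueprint); with O(¬dim_lights) we get O(log_blueprint).
With premise 2, O(log_blueprint -> archive_permit), the K-axiom yields O(archive_permit).
With premise 7, O(archive_permit -> report_appeal), the K-axiom yields O(report_appeal).
Premise 8, O(take_oath -> ¬report_appeal), contraposes to O(report_appeal -> ¬take_oath); with O(report_appeal) we get O(¬take_oath).
Premises 1, 3, 4, 9, 10 do not contribute to this derivation.
Hence ¬take_oath is obligatory.

Obligatory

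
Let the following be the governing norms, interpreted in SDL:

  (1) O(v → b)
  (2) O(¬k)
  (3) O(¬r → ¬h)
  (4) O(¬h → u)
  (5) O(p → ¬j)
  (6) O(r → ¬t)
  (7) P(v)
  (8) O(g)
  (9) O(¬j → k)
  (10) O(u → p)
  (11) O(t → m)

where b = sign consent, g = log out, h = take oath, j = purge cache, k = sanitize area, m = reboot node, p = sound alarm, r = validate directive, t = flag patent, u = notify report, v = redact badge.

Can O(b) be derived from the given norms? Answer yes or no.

Premise 1 is O(v → b), but O(v) is not derivable from the premises (the permission P(v) asserts only ¬O(¬v), not O(v)), so it does not yield O(b).
No other premise forces O(b). An ideal world satisfying every premise can still have b false, so O(b) is not derivable.

No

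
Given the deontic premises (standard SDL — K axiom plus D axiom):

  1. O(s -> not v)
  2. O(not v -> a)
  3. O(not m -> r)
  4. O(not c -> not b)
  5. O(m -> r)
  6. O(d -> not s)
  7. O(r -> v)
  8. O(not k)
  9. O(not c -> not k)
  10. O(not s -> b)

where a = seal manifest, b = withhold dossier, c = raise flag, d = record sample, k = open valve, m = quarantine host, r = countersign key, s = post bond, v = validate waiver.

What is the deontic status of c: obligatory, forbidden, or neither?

Premises 5 and 3 cover both cases: O(m -> r) and O(not m -> r). Since m ∨ not m is a tautology, O(r) follows.
From O(r) and premise 7, O(r -> v), we obtain O(v).
Premise 1, O(s -> not v), contraposes to O(v -> not s); with O(v) we get O(not s).
From O(not s) and premise 10, O(not s -> b), we obtain O(b).
The contrapositive of premise 4 (O(not c -> not b)) is O(b -> c), and O(b) is already established, so O(c).
Premises 2, 6, 8, 9 do not contribute to this derivation.
Hence c is obligatory.

Obligatory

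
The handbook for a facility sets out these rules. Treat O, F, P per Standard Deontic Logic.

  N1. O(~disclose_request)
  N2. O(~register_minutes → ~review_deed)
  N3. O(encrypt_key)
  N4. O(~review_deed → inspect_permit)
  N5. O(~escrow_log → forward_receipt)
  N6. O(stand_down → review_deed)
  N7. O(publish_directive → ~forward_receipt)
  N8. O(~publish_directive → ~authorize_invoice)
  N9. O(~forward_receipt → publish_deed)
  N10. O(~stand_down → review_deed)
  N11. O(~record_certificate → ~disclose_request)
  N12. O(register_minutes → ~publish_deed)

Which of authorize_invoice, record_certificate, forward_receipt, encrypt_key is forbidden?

Premises 6 and 10 are O(stand_down → review_deed) and O(~stand_down → review_deed); every ideal world satisfies stand_down or ~stand_down, so in either case review_deed holds — hence O(review_deed).
Premise 2, O(~register_minutes → ~review_deed), contraposes to O(review_deed → register_minutes); with O(review_deed) we get O(register_minutes).
From O(register_minutes) and premise 12, O(register_minutes → ~publish_deed), we obtain O(~publish_deed).
Premise 9 is O(~forward_receipt → publish_deed); contrapositively O(~publish_deed → forward_receipt). Since O(~publish_deed) holds, K gives O(forward_receipt).
Premise 7 is O(publish_directive → ~forward_receipt); contrapositively O(forward_receipt → ~publish_directive). Since O(forward_receipt) holds, K gives O(~publish_directive).
Premise 8 is O(~publish_directive → ~authorize_invoice); since O(~publish_directive), deontic closure gives O(~authorize_invoice).
So O(~authorize_invoice) holds, i.e. authorize_invoice is forbidden. None of the other listed options is forbidden under the premises.

authorize_invoice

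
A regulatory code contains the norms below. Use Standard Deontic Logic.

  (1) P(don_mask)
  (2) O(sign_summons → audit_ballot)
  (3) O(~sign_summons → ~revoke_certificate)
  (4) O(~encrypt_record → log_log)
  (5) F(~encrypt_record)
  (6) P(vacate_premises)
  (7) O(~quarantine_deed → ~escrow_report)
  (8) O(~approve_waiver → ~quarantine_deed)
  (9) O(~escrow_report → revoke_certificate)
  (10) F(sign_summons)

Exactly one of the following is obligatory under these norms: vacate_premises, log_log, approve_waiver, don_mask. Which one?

approve_waiver

Premise 10 is F(sign_summons), i.e. O(~sign_summons).
From O(~sign_summons) and premise 3, O(~sign_summons → ~revoke_certificate), we obtain O(~revoke_certificate).
Premise 9, O(~escrow_report → revoke_certificate), contraposes to O(~revoke_certificate → escrow_report); with O(~revoke_certificate) we get O(escrow_report).
Premise 7, O(~quarantine_deed → ~escrow_report), contraposes to O(escrow_report → quarantine_deed); with O(escrow_report) we get O(quarantine_deed).
Premise 8 is O(~approve_waiver → ~quarantine_deed); contrapositively O(quarantine_deed → approve_waiver). Since O(quarantine_deed) holds, K gives O(approve_waiver).
So O(approve_waiver) holds — approve_waiver is obligatory. None of the other listed options is made obligatory by any chain of premises.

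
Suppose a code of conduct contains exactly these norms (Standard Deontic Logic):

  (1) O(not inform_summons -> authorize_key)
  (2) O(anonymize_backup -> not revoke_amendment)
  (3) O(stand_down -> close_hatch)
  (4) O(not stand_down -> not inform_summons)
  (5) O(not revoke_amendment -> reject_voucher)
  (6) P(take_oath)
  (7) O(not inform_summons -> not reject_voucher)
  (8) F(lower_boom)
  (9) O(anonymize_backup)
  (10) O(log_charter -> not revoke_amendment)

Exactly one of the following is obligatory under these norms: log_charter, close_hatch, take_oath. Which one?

From premise 9 we have O(anonymize_backup).
Premise 2 is O(anonymize_backup -> not revoke_amendment); since O(anonymize_backup), deontic closure gives O(not revoke_amendment).
Premise 5 is O(not revoke_amendment -> reject_voucher); since O(not revoke_amendment), deontic closure gives O(reject_voucher).
Premise 7 is O(not inform_summons -> not reject_voucher); contrapositively O(reject_voucher -> inform_summons). Since O(reject_voucher) holds, K gives O(inform_summons).
Premise 4, O(not stand_down -> not inform_summons), contraposes to O(inform_summons -> stand_down); with O(inform_summons) we get O(stand_down).
With premise 3, O(stand_down -> close_hatch), the K-axiom yields O(close_hatch).
So O(close_hatch) holds — close_hatch is obligatory. None of the other listed options is made obligatory by any chain of premises.

close_hatch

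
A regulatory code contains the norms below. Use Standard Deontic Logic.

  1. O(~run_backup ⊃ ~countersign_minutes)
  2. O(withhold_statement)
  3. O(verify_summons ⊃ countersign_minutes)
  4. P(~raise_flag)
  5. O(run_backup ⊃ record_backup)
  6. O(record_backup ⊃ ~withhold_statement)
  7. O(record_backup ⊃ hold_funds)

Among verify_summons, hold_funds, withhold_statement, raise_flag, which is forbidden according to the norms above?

From premise 2 we have O(withhold_statement).
The contrapositive of premise 6 (O(record_backup ⊃ ~withhold_statement)) is O(withhold_statement ⊃ ~record_backup), and O(withhold_statement) is already established, so O(~record_backup).
Premise 5, O(run_backup ⊃ record_backup), contraposes to O(~record_backup ⊃ ~run_backup); with O(~record_backup) we get O(~run_backup).
From O(~run_backup) and premise 1, O(~run_backup ⊃ ~countersign_minutes), we obtain O(~countersign_minutes).
Premise 3 is O(verify_summons ⊃ countersign_minutes); contrapositively O(~countersign_minutes ⊃ ~verify_summons). Since O(~countersign_minutes) holds, K gives O(~verify_summons).
So O(~verify_summons) holds, i.e. verify_summons is forbidden. None of the other listed options is forbidden under the premises.

verify_summons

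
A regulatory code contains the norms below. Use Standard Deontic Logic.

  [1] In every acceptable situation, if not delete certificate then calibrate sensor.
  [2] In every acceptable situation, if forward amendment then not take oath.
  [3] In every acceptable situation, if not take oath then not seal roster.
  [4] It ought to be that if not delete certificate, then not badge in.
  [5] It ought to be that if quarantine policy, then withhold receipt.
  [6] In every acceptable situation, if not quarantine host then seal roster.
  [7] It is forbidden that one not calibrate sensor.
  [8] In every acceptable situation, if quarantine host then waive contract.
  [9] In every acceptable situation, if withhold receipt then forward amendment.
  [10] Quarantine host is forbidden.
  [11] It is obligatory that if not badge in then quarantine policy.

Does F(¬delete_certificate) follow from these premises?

Premise 10, F(quarantine_host), is equivalent to O(¬quarantine_host).
With premise 6, O(¬quarantine_host → seal_roster), the K-axiom yields O(seal_roster).
The contrapositive of premise 3 (O(¬take_oath → ¬seal_roster)) is O(seal_roster → take_oath), and O(seal_roster) is already established, so O(take_oath).
The contrapositive of premise 2 (O(forward_amendment → ¬take_oath)) is O(take_oath → ¬forward_amendment), and O(take_oath) is already established, so O(¬forward_amendment).
Premise 9, O(withhold_receipt → forward_amendment), contraposes to O(¬forward_amendment → ¬withhold_receipt); with O(¬forward_amendment) we get O(¬withhold_receipt).
Premise 5 is O(quarantine_policy → withhold_receipt); contrapositively O(¬withhold_receipt → ¬quarantine_policy). Since O(¬withhold_receipt) holds, K gives O(¬quarantine_policy).
Premise 11 is O(¬badge_in → quarantine_policy); contrapositively O(¬quarantine_policy → badge_in). Since O(¬quarantine_policy) holds, K gives O(badge_in).
Premise 4 is O(¬delete_certificate → ¬badge_in); contrapositively O(badge_in → delete_certificate). Since O(badge_in) holds, K gives O(delete_certificate).
Premises 1, 7, 8 do not contribute to this derivation.
So O(delete_certificate) holds, i.e. F(¬delete_certificate). The claim follows.

Yes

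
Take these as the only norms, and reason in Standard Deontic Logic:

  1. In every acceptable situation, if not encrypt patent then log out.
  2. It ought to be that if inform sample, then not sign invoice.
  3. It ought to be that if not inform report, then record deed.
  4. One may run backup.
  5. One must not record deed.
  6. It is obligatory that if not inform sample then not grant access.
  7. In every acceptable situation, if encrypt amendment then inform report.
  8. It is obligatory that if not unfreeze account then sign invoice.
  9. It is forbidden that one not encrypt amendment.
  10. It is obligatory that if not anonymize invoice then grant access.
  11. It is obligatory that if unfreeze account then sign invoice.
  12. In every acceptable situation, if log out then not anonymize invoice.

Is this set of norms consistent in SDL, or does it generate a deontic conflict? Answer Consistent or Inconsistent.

Premise 3 is O(¬inform_report → record_deed), but O(¬inform_report) is not derivable from the premises, so it does not yield O(record_deed).
So O(record_deed) is not derivable, and the apparent clash with O(¬record_deed) does not arise.
A world satisfying every obligation exists (e.g. anonymize_invoice=true, encrypt_amendment=true, encrypt_patent=true, grant_access=false, inform_report=true, inform_sample=false, log_out=false, record_deed=false, run_backup=false, sign_invoice=true, unfreeze_account=false); no atom is both obligatory and forbidden, so the set is consistent.

Consistent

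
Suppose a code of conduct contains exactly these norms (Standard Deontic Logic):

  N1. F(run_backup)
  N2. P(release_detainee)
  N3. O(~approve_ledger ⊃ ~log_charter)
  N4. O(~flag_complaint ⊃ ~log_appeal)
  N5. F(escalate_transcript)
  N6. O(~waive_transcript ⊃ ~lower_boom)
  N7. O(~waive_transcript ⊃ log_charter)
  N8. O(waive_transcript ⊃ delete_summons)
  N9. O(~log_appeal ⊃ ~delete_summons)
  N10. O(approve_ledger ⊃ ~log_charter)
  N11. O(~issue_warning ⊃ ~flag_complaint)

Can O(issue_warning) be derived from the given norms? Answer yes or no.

Premises 10 and 3 cover both cases: O(approve_ledger ⊃ ~log_charter) and O(~approve_ledger ⊃ ~log_charter). Since approve_ledger ∨ ~approve_ledger is a tautology, O(~log_charter) follows.
Premise 7 is O(~waive_transcript ⊃ log_charter); contrapositively O(~log_charter ⊃ waive_transcript). Since O(~log_charter) holds, K gives O(waive_transcript).
Premise 8 is O(waive_transcript ⊃ delete_summons); since O(waive_transcript), deontic closure gives O(delete_summons).
Premise 9 is O(~log_appeal ⊃ ~delete_summons); contrapositively O(delete_summons ⊃ log_appeal). Since O(delete_summons) holds, K gives O(log_appeal).
Premise 4, O(~flag_complaint ⊃ ~log_appeal), contraposes to O(log_appeal ⊃ flag_complaint); with O(log_appeal) we get O(flag_complaint).
Premise 11, O(~issue_warning ⊃ ~flag_complaint), contraposes to O(flag_complaint ⊃ issue_warning); with O(flag_complaint) we get O(issue_warning).
Premises 1, 2, 5, 6 do not contribute to this derivation.
So O(issue_warning) follows.

Yes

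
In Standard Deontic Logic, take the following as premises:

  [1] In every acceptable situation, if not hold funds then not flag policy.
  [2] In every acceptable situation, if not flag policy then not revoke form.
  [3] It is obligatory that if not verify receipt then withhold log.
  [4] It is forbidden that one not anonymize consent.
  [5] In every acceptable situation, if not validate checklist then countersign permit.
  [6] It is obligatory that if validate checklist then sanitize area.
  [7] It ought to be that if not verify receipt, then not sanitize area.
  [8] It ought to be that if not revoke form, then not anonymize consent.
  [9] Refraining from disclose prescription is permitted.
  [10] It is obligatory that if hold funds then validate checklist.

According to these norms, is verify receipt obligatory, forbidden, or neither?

Obligatory

Premise 4 is F(¬anonymize_consent), i.e. O(anonymize_consent).
The contrapositive of premise 8 (O(¬revoke_form → ¬anonymize_consent)) is O(anonymize_consent → revoke_form), and O(anonymize_consent) is already established, so O(revoke_form).
Premise 2, O(¬flag_policy → ¬revoke_form), contraposes to O(revoke_form → flag_policy); with O(revoke_form) we get O(flag_policy).
Premise 1 is O(¬hold_funds → ¬flag_policy); contrapositively O(flag_policy → hold_funds). Since O(flag_policy) holds, K gives O(hold_funds).
With premise 10, O(hold_funds → validate_checklist), the K-axiom yields O(validate_checklist).
Premise 6 is O(validate_checklist → sanitize_area); since O(validate_checklist), deontic closure gives O(sanitize_area).
Premise 7, O(¬verify_receipt → ¬sanitize_area), contraposes to O(sanitize_area → verify_receipt); with O(sanitize_area) we get O(verify_receipt).
Premises 3, 5, 9 do not contribute to this derivation.
Hence verify_receipt is obligatory.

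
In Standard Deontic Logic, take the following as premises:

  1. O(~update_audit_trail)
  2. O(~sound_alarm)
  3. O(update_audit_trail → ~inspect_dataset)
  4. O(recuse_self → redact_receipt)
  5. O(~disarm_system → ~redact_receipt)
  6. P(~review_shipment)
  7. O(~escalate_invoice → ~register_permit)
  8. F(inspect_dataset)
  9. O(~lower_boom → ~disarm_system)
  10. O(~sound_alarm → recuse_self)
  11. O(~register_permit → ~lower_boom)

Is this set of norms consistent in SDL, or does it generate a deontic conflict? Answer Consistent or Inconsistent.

Premise 3 is O(update_audit_trail → ~inspect_dataset); even if O(~inspect_dataset) held, inferring O(update_audit_trail) would be affirming the consequent — invalid.
So O(update_audit_trail) is not derivable, and the apparent clash with O(~update_audit_trail) does not arise.
A world satisfying every obligation exists (e.g. disarm_system=true, escalate_invoice=true, inspect_dataset=false, lower_boom=true, recuse_self=true, redact_receipt=true, register_permit=true, review_shipment=false, sound_alarm=false, update_audit_trail=false); no atom is both obligatory and forbidden, so the set is consistent.

Consistent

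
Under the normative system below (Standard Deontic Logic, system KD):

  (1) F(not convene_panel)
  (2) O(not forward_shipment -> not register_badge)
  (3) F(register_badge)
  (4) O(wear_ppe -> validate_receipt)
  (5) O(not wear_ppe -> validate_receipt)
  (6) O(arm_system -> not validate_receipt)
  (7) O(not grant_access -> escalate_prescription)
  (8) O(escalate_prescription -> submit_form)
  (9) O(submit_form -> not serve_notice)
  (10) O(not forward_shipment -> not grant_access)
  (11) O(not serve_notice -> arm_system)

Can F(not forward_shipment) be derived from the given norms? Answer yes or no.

Yes

Premises 5 and 4 are O(not wear_ppe -> validate_receipt) and O(wear_ppe -> validate_receipt); every ideal world satisfies not wear_ppe or wear_ppe, so in either case validate_receipt holds — hence O(validate_receipt).
The contrapositive of premise 6 (O(arm_system -> not validate_receipt)) is O(validate_receipt -> not arm_system), and O(validate_receipt) is already established, so O(not arm_system).
Premise 11, O(not serve_notice -> arm_system), contraposes to O(not arm_system -> serve_notice); with O(not arm_system) we get O(serve_notice).
Premise 9 is O(submit_form -> not serve_notice); contrapositively O(serve_notice -> not submit_form). Since O(serve_notice) holds, K gives O(not submit_form).
Premise 8, O(escalate_prescription -> submit_form), contraposes to O(not submit_form -> not escalate_prescription); with O(not submit_form) we get O(not escalate_prescription).
Premise 7, O(not grant_access -> escalate_prescription), contraposes to O(not escalate_prescription -> grant_access); with O(not escalate_prescription) we get O(grant_access).
The contrapositive of premise 10 (O(not forward_shipment -> not grant_access)) is O(grant_access -> forward_shipment), and O(grant_access) is already established, so O(forward_shipment).
Premises 1, 2, 3 do not contribute to this derivation.
So O(forward_shipment) holds, i.e. F(not forward_shipment). The claim follows.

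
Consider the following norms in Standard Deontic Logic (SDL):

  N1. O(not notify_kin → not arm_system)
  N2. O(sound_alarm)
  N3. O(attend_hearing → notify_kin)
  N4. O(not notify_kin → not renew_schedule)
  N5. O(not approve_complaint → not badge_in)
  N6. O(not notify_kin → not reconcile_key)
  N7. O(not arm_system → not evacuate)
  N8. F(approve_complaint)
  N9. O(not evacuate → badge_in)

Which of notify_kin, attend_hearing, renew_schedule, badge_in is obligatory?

notify_kin

Premise 8, F(approve_complaint), is equivalent to O(not approve_complaint).
Premise 5 is O(not approve_complaint → not badge_in); since O(not approve_complaint), deontic closure gives O(not badge_in).
The contrapositive of premise 9 (O(not evacuate → badge_in)) is O(not badge_in → evacuate), and O(not badge_in) is already established, so O(evacuate).
The contrapositive of premise 7 (O(not arm_system → not evacuate)) is O(evacuate → arm_system), and O(evacuate) is already established, so O(arm_system).
Premise 1 is O(not notify_kin → not arm_system); contrapositively O(arm_system → notify_kin). Since O(arm_system) holds, K gives O(notify_kin).
So O(notify_kin) holds — notify_kin is obligatory. None of the other listed options is made obligatory by any chain of premises.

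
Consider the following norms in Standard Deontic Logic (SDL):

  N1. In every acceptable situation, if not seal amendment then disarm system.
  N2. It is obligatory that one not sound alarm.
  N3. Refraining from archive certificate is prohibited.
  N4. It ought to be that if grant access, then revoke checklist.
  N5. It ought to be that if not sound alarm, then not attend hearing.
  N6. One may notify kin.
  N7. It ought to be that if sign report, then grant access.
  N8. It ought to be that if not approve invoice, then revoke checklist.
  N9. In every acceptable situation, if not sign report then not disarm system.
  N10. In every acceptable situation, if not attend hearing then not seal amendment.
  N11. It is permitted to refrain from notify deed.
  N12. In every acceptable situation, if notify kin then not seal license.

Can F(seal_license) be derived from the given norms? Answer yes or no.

Premise 12 is O(notify_kin → ¬seal_license), but O(notify_kin) is not derivable from the premises (the permission P(notify_kin) asserts only ¬O(¬notify_kin), not O(notify_kin)), so it does not yield O(¬seal_license).
No other premise forces O(¬seal_license). An ideal world satisfying every premise can still have seal_license true, so F(seal_license) is not derivable.

No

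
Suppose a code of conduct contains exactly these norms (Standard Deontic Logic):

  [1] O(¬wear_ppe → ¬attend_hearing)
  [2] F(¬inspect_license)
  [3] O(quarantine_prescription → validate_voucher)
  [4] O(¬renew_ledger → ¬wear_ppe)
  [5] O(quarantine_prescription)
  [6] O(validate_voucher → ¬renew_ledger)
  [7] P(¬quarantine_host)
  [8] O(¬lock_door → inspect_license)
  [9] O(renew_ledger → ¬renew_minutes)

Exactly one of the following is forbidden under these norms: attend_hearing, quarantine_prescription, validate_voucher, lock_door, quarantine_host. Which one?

Premise 5 states O(quarantine_prescription) outright.
With premise 3, O(quarantine_prescription → validate_voucher), the K-axiom yields O(validate_voucher).
With premise 6, O(validate_voucher → ¬renew_ledger), the K-axiom yields O(¬renew_ledger).
Applying K to premise 4 (O(¬renew_ledger → ¬wear_ppe)) and O(¬renew_ledger) yields O(¬wear_ppe).
With premise 1, O(¬wear_ppe → ¬attend_hearing), the K-axiom yields O(¬attend_hearing).
So O(¬attend_hearing) holds, i.e. attend_hearing is forbidden. None of the other listed options is forbidden under the premises.

attend_hearing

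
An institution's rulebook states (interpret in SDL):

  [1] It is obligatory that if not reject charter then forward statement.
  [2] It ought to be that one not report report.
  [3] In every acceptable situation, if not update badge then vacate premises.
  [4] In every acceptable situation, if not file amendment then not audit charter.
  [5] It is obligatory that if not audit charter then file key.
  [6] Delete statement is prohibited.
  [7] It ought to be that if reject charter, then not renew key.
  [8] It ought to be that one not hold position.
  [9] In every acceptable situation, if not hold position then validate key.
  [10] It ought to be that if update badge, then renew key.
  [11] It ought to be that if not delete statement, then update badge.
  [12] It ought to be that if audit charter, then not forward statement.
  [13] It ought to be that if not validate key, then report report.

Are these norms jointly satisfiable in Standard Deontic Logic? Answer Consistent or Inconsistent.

Premise 13 is O(¬validate_key → report_report), but O(¬validate_key) is not derivable from the premises, so it does not yield O(report_report).
So O(report_report) is not derivable, and the apparent clash with O(¬report_report) does not arise.
A world satisfying every obligation exists (e.g. audit_charter=false, delete_statement=false, file_amendment=false, file_key=true, forward_statement=true, hold_position=false, reject_charter=false, renew_key=true, report_report=false, update_badge=true, vacate_premises=false, validate_key=true); no atom is both obligatory and forbidden, so the set is consistent.

Consistent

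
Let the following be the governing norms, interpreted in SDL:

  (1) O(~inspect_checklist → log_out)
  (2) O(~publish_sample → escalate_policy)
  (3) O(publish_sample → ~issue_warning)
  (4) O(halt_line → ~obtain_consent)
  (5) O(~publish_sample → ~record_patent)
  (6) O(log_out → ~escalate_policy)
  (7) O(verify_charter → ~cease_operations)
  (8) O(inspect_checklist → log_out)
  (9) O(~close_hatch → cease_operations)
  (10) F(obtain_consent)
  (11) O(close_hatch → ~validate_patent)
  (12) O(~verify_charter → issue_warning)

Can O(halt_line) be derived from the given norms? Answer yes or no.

No

Premise 4 is O(halt_line → ~obtain_consent); even if O(~obtain_consent) held, inferring O(halt_line) would be affirming the consequent — invalid.
No other premise forces O(halt_line). An ideal world satisfying every premise can still have halt_line false, so O(halt_line) is not derivable.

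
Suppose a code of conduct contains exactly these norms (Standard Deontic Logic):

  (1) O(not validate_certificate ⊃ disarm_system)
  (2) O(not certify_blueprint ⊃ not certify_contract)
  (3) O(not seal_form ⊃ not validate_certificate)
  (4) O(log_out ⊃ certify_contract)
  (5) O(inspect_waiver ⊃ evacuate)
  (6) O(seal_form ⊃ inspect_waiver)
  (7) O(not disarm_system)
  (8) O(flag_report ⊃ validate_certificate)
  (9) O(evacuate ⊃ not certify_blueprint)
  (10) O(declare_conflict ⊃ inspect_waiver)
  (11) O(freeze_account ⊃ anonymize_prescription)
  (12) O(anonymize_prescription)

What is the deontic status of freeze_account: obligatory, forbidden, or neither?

Neither

Premise 11 is O(freeze_account ⊃ anonymize_prescription); even if O(anonymize_prescription) held, inferring O(freeze_account) would be affirming the consequent — invalid.
No premise or chain of K-axiom applications forces O(freeze_account), and none forces O(not freeze_account). So freeze_account is neither obligatory nor forbidden under these norms.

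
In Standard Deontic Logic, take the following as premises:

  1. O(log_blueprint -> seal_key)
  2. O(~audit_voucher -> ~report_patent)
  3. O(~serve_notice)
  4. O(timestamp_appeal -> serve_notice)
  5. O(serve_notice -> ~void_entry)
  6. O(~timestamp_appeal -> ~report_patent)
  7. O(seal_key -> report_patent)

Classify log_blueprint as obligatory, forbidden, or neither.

Forbidden

From premise 3 we have O(~serve_notice).
Premise 4, O(timestamp_appeal -> serve_notice), contraposes to O(~serve_notice -> ~timestamp_appeal); with O(~serve_notice) we get O(~timestamp_appeal).
Premise 6 is O(~timestamp_appeal -> ~report_patent); since O(~timestamp_appeal), deontic closure gives O(~report_patent).
Premise 7, O(seal_key -> report_patent), contraposes to O(~report_patent -> ~seal_key); with O(~report_patent) we get O(~seal_key).
Premise 1, O(log_blueprint -> seal_key), contraposes to O(~seal_key -> ~log_blueprint); with O(~seal_key) we get O(~log_blueprint).
Premises 2, 5 do not contribute to this derivation.
Thus O(~log_blueprint), which is F(log_blueprint): log_blueprint is forbidden.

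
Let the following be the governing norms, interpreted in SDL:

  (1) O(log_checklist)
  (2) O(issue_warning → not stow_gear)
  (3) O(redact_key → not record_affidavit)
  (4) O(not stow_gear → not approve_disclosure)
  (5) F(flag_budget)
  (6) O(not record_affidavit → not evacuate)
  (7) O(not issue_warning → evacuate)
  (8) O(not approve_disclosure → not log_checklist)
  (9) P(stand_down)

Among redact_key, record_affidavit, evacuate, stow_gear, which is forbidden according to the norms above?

From premise 1 we have O(log_checklist).
Premise 8, O(not approve_disclosure → not log_checklist), contraposes to O(log_checklist → approve_disclosure); with O(log_checklist) we get O(approve_disclosure).
Premise 4, O(not stow_gear → not approve_disclosure), contraposes to O(approve_disclosure → stow_gear); with O(approve_disclosure) we get O(stow_gear).
The contrapositive of premise 2 (O(issue_warning → not stow_gear)) is O(stow_gear → not issue_warning), and O(stow_gear) is already established, so O(not issue_warning).
Applying K to premise 7 (O(not issue_warning → evacuate)) and O(not issue_warning) yields O(evacuate).
Premise 6 is O(not record_affidavit → not evacuate); contrapositively O(evacuate → record_affidavit). Since O(evacuate) holds, K gives O(record_affidavit).
Premise 3 is O(redact_key → not record_affidavit); contrapositively O(record_affidavit → not redact_key). Since O(record_affidavit) holds, K gives O(not redact_key).
So O(not redact_key) holds, i.e. redact_key is forbidden. None of the other listed options is forbidden under the premises.

redact_key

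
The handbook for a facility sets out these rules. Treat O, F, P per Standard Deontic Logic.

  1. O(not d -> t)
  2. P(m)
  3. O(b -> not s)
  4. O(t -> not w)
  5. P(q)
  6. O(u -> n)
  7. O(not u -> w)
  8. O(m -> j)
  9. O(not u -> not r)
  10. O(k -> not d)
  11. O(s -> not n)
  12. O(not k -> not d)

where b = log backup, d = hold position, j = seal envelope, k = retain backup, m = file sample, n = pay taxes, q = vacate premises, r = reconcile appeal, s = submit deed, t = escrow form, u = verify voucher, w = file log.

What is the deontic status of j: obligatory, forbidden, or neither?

Neither

Premise 8 is O(m -> j), but O(m) is not derivable from the premises (the permission P(m) asserts only not O(not m), not O(m)), so it does not yield O(j).
No premise or chain of K-axiom applications forces O(j), and none forces O(not j). So j is neither obligatory nor forbidden under these norms.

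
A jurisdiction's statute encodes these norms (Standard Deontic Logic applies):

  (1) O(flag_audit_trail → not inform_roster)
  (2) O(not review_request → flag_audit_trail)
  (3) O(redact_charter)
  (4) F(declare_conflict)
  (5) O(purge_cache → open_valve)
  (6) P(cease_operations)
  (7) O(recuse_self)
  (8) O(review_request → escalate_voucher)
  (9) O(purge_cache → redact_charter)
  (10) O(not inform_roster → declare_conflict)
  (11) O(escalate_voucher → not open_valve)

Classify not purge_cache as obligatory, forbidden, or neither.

Obligatory

Premise 4, F(declare_conflict), is equivalent to O(not declare_conflict).
Premise 10, O(not inform_roster → declare_conflict), contraposes to O(not declare_conflict → inform_roster); with O(not declare_conflict) we get O(inform_roster).
Premise 1, O(flag_audit_trail → not inform_roster), contraposes to O(inform_roster → not flag_audit_trail); with O(inform_roster) we get O(not flag_audit_trail).
Premise 2 is O(not review_request → flag_audit_trail); contrapositively O(not flag_audit_trail → review_request). Since O(not flag_audit_trail) holds, K gives O(review_request).
With premise 8, O(review_request → escalate_voucher), the K-axiom yields O(escalate_voucher).
Applying K to premise 11 (O(escalate_voucher → not open_valve)) and O(escalate_voucher) yields O(not open_valve).
Premise 5 is O(purge_cache → open_valve); contrapositively O(not open_valve → not purge_cache). Since O(not open_valve) holds, K gives O(not purge_cache).
Premises 3, 6, 7, 9 do not contribute to this derivation.
Hence not purge_cache is obligatory.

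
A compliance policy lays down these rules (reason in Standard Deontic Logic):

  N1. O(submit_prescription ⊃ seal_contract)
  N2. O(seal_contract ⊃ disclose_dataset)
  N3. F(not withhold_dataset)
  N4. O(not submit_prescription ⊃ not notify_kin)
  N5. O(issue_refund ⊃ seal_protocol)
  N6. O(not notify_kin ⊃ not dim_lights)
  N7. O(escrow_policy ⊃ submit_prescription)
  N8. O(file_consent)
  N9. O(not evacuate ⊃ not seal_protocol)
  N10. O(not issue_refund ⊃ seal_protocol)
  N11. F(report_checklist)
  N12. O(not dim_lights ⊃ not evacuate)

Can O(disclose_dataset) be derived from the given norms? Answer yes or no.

Premises 10 and 5 cover both cases: O(not issue_refund ⊃ seal_protocol) and O(issue_refund ⊃ seal_protocol). Since not issue_refund ∨ issue_refund is a tautology, O(seal_protocol) follows.
Premise 9 is O(not evacuate ⊃ not seal_protocol); contrapositively O(seal_protocol ⊃ evacuate). Since O(seal_protocol) holds, K gives O(evacuate).
The contrapositive of premise 12 (O(not dim_lights ⊃ not evacuate)) is O(evacuate ⊃ dim_lights), and O(evacuate) is already established, so O(dim_lights).
Premise 6 is O(not notify_kin ⊃ not dim_lights); contrapositively O(dim_lights ⊃ notify_kin). Since O(dim_lights) holds, K gives O(notify_kin).
Premise 4 is O(not submit_prescription ⊃ not notify_kin); contrapositively O(notify_kin ⊃ submit_prescription). Since O(notify_kin) holds, K gives O(submit_prescription).
With premise 1, O(submit_prescription ⊃ seal_contract), the K-axiom yields O(seal_contract).
Applying K to premise 2 (O(seal_contract ⊃ disclose_dataset)) and O(seal_contract) yields O(disclose_dataset).
Premises 3, 7, 8, 11 do not contribute to this derivation.
So O(disclose_dataset) follows.

Yes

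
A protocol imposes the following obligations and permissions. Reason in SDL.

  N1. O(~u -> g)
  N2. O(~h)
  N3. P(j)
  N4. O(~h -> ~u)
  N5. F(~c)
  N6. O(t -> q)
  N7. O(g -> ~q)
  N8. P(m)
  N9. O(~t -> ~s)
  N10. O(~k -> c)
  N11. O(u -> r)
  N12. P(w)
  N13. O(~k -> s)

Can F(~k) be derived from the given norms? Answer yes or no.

Yes

Premise 2 gives O(~h).
Applying K to premise 4 (O(~h -> ~u)) and O(~h) yields O(~u).
With premise 1, O(~u -> g), the K-axiom yields O(g).
With premise 7, O(g -> ~q), the K-axiom yields O(~q).
Premise 6 is O(t -> q); contrapositively O(~q -> ~t). Since O(~q) holds, K gives O(~t).
Applying K to premise 9 (O(~t -> ~s)) and O(~t) yields O(~s).
The contrapositive of premise 13 (O(~k -> s)) is O(~s -> k), and O(~s) is already established, so O(k).
Premises 3, 5, 8, 10, 11, 12 do not contribute to this derivation.
So O(k) holds, i.e. F(~k). The claim follows.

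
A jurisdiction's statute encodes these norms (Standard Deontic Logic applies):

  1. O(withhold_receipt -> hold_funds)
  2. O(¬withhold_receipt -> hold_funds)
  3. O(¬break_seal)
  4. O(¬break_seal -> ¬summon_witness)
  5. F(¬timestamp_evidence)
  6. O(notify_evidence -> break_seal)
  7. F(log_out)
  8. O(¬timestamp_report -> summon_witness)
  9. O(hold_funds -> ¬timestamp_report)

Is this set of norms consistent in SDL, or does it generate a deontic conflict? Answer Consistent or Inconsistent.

Inconsistent

Premises 2 and 1 are O(¬withhold_receipt -> hold_funds) and O(withhold_receipt -> hold_funds); every ideal world satisfies ¬withhold_receipt or withhold_receipt, so in either case hold_funds holds — hence O(hold_funds).
Applying K to premise 9 (O(hold_funds -> ¬timestamp_report)) and O(hold_funds) yields O(¬timestamp_report).
From O(¬timestamp_report) and premise 8, O(¬timestamp_report -> summon_witness), we obtain O(summon_witness).
The contrapositive of premise 4 (O(¬break_seal -> ¬summon_witness)) is O(summon_witness -> break_seal), and O(summon_witness) is already established, so O(break_seal).
Yet premise 3 states O(¬break_seal).
We now have both O(break_seal) and O(¬break_seal) — break_seal is simultaneously obligatory and forbidden, violating the D-axiom.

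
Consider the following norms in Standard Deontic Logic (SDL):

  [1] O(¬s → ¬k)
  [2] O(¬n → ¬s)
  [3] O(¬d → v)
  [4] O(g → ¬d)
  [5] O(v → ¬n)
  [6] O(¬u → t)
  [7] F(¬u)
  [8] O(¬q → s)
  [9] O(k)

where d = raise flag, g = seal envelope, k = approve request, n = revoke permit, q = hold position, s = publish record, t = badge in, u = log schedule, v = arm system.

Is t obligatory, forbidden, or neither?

Neither

Premise 6 is O(¬u → t), but O(¬u) is not derivable from the premises, so it does not yield O(t).
No premise or chain of K-axiom applications forces O(t), and none forces O(¬t). So t is neither obligatory nor forbidden under these norms.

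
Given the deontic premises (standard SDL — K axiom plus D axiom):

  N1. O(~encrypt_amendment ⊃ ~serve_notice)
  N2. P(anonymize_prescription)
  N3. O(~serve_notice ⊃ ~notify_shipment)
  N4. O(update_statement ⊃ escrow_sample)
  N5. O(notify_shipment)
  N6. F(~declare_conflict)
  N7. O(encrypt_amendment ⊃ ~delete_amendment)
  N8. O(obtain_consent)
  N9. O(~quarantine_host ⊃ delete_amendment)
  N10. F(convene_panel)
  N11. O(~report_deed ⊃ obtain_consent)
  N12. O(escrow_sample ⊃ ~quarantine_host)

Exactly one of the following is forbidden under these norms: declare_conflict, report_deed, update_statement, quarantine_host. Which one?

Premise 5 gives O(notify_shipment).
The contrapositive of premise 3 (O(~serve_notice ⊃ ~notify_shipment)) is O(notify_shipment ⊃ serve_notice), and O(notify_shipment) is already established, so O(serve_notice).
Premise 1, O(~encrypt_amendment ⊃ ~serve_notice), contraposes to O(serve_notice ⊃ encrypt_amendment); with O(serve_notice) we get O(encrypt_amendment).
From O(encrypt_amendment) and premise 7, O(encrypt_amendment ⊃ ~delete_amendment), we obtain O(~delete_amendment).
Premise 9, O(~quarantine_host ⊃ delete_amendment), contraposes to O(~delete_amendment ⊃ quarantine_host); with O(~delete_amendment) we get O(quarantine_host).
The contrapositive of premise 12 (O(escrow_sample ⊃ ~quarantine_host)) is O(quarantine_host ⊃ ~escrow_sample), and O(quarantine_host) is already established, so O(~escrow_sample).
Premise 4 is O(update_statement ⊃ escrow_sample); contrapositively O(~escrow_sample ⊃ ~update_statement). Since O(~escrow_sample) holds, K gives O(~update_statement).
So O(~update_statement) holds, i.e. update_statement is forbidden. None of the other listed options is forbidden under the premises.

update_statement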